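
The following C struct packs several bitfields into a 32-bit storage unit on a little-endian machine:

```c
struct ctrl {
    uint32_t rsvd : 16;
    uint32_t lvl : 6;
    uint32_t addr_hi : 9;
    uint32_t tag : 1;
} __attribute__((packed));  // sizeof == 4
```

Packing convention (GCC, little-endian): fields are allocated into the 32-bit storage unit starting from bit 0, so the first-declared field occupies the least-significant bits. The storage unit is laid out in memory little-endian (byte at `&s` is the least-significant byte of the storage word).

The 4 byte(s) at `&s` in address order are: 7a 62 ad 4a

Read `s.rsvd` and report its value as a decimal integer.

25210

[0]=0x7a [1]=0x62 [2]=0xad [3]=0x4a (little-endian) → word 0x4aad627a
rsvd [0+:16] = (word>>0) & 0xffff = 25210  ←
lvl [16+:6] = (word>>16) & 0x3f = 45
addr_hi [22+:9] = (word>>22) & 0x1ff = 298
tag [31+:1] = (word>>31) & 0x1 = 0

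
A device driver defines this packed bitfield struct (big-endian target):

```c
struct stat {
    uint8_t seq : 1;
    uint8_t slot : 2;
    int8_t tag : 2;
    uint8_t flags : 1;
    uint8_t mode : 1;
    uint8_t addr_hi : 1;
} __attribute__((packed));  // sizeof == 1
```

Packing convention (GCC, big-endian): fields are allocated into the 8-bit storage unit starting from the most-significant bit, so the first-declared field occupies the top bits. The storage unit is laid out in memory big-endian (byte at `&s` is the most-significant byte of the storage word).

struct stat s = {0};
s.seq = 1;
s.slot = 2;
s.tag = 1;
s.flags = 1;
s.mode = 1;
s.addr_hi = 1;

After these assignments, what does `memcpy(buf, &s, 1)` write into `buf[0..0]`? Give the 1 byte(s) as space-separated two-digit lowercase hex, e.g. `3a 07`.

cf

seq:1 = 1 → 0x1 << 7 → word 0x80
slot:2 = 2 → 0x2 << 5 → word 0xc0
tag:2 = 1 → 0x1 << 3 → word 0xc8
flags:1 = 1 → 0x1 << 2 → word 0xcc
mode:1 = 1 → 0x1 << 1 → word 0xce
addr_hi:1 = 1 → 0x1 << 0 → word 0xcf
word = 0xcf → big-endian bytes:
  [0]=0xcf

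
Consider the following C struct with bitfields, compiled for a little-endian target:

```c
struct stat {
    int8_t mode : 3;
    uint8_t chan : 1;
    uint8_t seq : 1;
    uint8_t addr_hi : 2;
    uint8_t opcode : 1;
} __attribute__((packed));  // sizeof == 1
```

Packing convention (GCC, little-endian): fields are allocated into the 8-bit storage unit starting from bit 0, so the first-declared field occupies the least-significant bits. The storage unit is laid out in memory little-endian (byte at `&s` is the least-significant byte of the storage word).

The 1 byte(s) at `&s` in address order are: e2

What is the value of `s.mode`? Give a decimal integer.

2

[0]=0xe2 (little-endian) → word 0xe2
mode [0+:3] = (word>>0) & 0x7 = 2  ←
chan [3+:1] = (word>>3) & 0x1 = 0
seq [4+:1] = (word>>4) & 0x1 = 0
addr_hi [5+:2] = (word>>5) & 0x3 = 3
opcode [7+:1] = (word>>7) & 0x1 = 1
mode signed 3b, MSB=0: value = 2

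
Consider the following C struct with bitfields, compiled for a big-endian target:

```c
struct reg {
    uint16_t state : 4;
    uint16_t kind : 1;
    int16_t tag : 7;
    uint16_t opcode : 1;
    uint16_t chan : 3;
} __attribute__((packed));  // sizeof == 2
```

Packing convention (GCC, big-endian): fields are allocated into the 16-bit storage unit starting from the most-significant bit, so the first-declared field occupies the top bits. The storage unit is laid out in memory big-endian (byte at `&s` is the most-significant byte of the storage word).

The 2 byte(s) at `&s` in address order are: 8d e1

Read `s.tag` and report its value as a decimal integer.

-34

[0]=0x8d [1]=0xe1 (big-endian) → word 0x8de1
state:4 @ bit 12 → (0x8de1>>12)&0xf = 0x8
kind:1 @ bit 11 → (0x8de1>>11)&0x1 = 0x1
tag:7 @ bit 4 → (0x8de1>>4)&0x7f = 0x5e  ←
opcode:1 @ bit 3 → (0x8de1>>3)&0x1 = 0x0
chan:3 @ bit 0 → (0x8de1>>0)&0x7 = 0x1
tag signed 7b, MSB=1: 94 - 128 = -34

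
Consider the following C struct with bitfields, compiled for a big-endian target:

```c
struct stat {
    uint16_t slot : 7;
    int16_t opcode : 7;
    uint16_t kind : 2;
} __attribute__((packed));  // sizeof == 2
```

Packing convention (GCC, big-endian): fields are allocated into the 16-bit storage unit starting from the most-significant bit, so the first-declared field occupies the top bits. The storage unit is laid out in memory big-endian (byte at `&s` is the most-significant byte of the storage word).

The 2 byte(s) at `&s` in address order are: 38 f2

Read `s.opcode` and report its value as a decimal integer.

60

[0]=0x38 [1]=0xf2 (big-endian) → word 0x38f2
slot [9+:7] = (word>>9) & 0x7f = 28
opcode [2+:7] = (word>>2) & 0x7f = 60  ←
kind [0+:2] = (word>>0) & 0x3 = 2
opcode signed 7b, MSB=0: value = 60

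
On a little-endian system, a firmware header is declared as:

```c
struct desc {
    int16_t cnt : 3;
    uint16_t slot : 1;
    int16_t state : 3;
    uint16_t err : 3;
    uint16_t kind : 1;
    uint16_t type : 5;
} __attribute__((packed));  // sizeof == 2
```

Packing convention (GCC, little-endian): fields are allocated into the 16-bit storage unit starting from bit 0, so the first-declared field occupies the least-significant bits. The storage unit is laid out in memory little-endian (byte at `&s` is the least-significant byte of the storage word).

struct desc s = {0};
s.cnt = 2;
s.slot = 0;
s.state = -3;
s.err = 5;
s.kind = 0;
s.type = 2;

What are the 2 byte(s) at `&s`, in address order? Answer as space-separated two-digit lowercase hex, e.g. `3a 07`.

[0+:3] cnt=2 & 0x7 = 0x2; word=0x0002
[3+:1] slot=0 & 0x1 = 0x0; word=0x0002
[4+:3] state=-3 & 0x7 = 0x5; word=0x0052
[7+:3] err=5 & 0x7 = 0x5; word=0x02d2
[10+:1] kind=0 & 0x1 = 0x0; word=0x02d2
[11+:5] type=2 & 0x1f = 0x2; word=0x12d2
word = 0x12d2 → little-endian bytes:
  [0]=0xd2  [1]=0x12

d2 12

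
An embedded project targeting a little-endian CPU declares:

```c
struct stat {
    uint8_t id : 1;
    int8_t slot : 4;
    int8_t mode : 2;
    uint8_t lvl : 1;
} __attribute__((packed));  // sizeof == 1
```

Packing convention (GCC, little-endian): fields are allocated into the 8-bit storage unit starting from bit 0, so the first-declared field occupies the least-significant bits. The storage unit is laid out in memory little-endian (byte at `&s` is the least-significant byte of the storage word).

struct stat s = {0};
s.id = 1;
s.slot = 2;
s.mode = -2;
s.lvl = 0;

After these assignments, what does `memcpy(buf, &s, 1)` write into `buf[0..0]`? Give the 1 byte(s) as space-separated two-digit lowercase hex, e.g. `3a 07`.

45

id (1b) val=1 bits=0x1 at bit 0: 0x01
slot (4b) val=2 bits=0x2 at bit 1: 0x05
mode (2b) val=-2 bits=0x2 at bit 5: 0x45
lvl (1b) val=0 bits=0x0 at bit 7: 0x45
word = 0x45 → little-endian bytes:
  [0]=0x45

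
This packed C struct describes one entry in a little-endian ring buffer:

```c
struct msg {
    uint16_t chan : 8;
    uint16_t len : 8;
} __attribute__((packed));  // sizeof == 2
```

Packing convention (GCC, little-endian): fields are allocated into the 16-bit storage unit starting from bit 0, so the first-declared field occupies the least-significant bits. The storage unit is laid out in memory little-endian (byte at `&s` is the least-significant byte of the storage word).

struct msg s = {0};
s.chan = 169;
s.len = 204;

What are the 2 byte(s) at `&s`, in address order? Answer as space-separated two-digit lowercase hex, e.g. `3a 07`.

a9 cc

chan (8b) val=169 bits=0xa9 at bit 0: 0x00a9
len (8b) val=204 bits=0xcc at bit 8: 0xcca9
word = 0xcca9 → little-endian bytes:
  [0]=0xa9  [1]=0xcc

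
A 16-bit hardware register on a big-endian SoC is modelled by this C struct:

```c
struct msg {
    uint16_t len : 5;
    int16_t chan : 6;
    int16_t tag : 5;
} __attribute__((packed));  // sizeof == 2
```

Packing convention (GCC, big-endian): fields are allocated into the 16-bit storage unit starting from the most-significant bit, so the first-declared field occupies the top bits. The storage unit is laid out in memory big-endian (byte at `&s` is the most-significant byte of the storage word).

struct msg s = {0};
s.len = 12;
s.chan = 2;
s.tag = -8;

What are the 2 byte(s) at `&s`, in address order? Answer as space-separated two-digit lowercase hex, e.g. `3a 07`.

len:5 = 12 → 0xc << 11 → word 0x6000
chan:6 = 2 → 0x2 << 5 → word 0x6040
tag:5 = -8 → 0x18 << 0 → word 0x6058
word = 0x6058 → big-endian bytes:
  [0]=0x60  [1]=0x58

60 58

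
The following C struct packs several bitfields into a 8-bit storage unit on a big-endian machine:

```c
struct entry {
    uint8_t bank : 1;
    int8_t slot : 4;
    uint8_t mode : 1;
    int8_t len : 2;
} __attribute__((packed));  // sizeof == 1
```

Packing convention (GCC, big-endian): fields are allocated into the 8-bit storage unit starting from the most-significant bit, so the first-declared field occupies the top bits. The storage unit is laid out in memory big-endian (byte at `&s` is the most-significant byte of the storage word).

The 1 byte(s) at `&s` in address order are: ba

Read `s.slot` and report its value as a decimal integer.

7

[0]=0xba (big-endian) → word 0xba
bank:1 @ bit 7 → (0xba>>7)&0x1 = 0x1
slot:4 @ bit 3 → (0xba>>3)&0xf = 0x7  ←
mode:1 @ bit 2 → (0xba>>2)&0x1 = 0x0
len:2 @ bit 0 → (0xba>>0)&0x3 = 0x2
slot signed 4b, MSB=0: value = 7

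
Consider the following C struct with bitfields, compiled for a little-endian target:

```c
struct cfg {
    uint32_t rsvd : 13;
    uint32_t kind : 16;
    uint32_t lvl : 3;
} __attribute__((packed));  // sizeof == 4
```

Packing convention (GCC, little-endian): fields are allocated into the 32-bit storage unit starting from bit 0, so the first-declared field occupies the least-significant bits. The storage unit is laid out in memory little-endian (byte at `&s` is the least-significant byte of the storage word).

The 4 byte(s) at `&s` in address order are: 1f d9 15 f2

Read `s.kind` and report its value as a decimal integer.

37038

[0]=0x1f [1]=0xd9 [2]=0x15 [3]=0xf2 (little-endian) → word 0xf215d91f
rsvd [0+:13] = (word>>0) & 0x1fff = 6431
kind [13+:16] = (word>>13) & 0xffff = 37038  ←
lvl [29+:3] = (word>>29) & 0x7 = 7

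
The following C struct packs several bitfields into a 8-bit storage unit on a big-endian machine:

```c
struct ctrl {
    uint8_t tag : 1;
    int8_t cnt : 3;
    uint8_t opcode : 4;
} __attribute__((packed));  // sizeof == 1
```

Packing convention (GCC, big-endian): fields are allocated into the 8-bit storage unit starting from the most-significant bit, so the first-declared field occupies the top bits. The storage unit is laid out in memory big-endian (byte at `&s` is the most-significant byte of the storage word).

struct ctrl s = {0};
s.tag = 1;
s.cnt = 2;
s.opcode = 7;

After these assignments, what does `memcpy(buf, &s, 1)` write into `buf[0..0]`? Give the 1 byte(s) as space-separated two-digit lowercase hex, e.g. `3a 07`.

a7

[7+:1] tag=1 & 0x1 = 0x1; word=0x80
[4+:3] cnt=2 & 0x7 = 0x2; word=0xa0
[0+:4] opcode=7 & 0xf = 0x7; word=0xa7
word = 0xa7 → big-endian bytes:
  [0]=0xa7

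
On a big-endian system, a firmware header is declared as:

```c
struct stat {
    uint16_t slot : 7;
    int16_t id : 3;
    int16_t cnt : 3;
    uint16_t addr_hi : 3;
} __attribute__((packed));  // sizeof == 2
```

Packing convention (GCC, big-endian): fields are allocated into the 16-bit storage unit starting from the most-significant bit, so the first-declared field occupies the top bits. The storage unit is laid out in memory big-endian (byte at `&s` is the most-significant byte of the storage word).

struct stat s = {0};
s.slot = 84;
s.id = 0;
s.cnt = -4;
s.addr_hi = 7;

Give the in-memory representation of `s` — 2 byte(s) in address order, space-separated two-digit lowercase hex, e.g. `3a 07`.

slot:7 = 84 → 0x54 << 9 → word 0xa800
id:3 = 0 → 0x0 << 6 → word 0xa800
cnt:3 = -4 → 0x4 << 3 → word 0xa820
addr_hi:3 = 7 → 0x7 << 0 → word 0xa827
word = 0xa827 → big-endian bytes:
  [0]=0xa8  [1]=0x27

a8 27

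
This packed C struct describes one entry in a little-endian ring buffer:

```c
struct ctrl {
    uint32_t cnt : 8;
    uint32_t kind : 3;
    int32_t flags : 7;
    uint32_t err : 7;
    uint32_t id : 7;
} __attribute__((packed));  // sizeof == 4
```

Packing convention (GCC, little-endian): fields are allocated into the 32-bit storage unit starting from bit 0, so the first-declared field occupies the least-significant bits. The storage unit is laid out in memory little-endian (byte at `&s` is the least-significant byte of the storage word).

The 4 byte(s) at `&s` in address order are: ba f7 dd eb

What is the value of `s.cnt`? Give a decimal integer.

186

[0]=0xba [1]=0xf7 [2]=0xdd [3]=0xeb (little-endian) → word 0xebddf7ba
cnt:8 @ bit 0 → (0xebddf7ba>>0)&0xff = 0xba  ←
kind:3 @ bit 8 → (0xebddf7ba>>8)&0x7 = 0x7
flags:7 @ bit 11 → (0xebddf7ba>>11)&0x7f = 0x3e
err:7 @ bit 18 → (0xebddf7ba>>18)&0x7f = 0x77
id:7 @ bit 25 → (0xebddf7ba>>25)&0x7f = 0x75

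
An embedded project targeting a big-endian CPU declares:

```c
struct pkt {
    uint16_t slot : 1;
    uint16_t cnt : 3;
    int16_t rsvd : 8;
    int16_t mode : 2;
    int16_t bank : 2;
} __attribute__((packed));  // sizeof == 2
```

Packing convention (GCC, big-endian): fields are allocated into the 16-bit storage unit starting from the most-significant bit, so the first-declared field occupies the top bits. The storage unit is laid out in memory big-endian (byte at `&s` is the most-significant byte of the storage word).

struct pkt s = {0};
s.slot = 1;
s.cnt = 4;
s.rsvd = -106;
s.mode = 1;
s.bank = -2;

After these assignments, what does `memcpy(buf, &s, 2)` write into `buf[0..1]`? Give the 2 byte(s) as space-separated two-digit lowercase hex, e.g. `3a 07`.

[15+:1] slot=1 & 0x1 = 0x1; word=0x8000
[12+:3] cnt=4 & 0x7 = 0x4; word=0xc000
[4+:8] rsvd=-106 & 0xff = 0x96; word=0xc960
[2+:2] mode=1 & 0x3 = 0x1; word=0xc964
[0+:2] bank=-2 & 0x3 = 0x2; word=0xc966
word = 0xc966 → big-endian bytes:
  [0]=0xc9  [1]=0x66

c9 66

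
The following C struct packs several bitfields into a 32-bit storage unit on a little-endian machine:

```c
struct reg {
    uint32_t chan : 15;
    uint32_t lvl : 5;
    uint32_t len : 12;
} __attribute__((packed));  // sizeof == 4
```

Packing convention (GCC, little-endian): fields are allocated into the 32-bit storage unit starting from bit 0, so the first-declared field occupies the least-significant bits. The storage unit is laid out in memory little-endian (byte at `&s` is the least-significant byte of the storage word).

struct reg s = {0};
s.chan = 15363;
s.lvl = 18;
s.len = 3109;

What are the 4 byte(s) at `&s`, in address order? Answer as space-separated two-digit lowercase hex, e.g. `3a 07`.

[0+:15] chan=15363 & 0x7fff = 0x3c03; word=0x00003c03
[15+:5] lvl=18 & 0x1f = 0x12; word=0x00093c03
[20+:12] len=3109 & 0xfff = 0xc25; word=0xc2593c03
word = 0xc2593c03 → little-endian bytes:
  [0]=0x03  [1]=0x3c  [2]=0x59  [3]=0xc2

03 3c 59 c2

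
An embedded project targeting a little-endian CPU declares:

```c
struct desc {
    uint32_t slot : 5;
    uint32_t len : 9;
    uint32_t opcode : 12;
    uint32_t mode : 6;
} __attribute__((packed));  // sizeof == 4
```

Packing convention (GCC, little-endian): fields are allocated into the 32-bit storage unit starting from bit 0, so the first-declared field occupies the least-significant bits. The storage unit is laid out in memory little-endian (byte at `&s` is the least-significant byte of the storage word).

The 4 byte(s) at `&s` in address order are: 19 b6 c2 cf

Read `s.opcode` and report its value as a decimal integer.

[0]=0x19 [1]=0xb6 [2]=0xc2 [3]=0xcf (little-endian) → word 0xcfc2b619
slot:5 @ bit 0 → (0xcfc2b619>>0)&0x1f = 0x19
len:9 @ bit 5 → (0xcfc2b619>>5)&0x1ff = 0x1b0
opcode:12 @ bit 14 → (0xcfc2b619>>14)&0xfff = 0xf0a  ←
mode:6 @ bit 26 → (0xcfc2b619>>26)&0x3f = 0x33

3850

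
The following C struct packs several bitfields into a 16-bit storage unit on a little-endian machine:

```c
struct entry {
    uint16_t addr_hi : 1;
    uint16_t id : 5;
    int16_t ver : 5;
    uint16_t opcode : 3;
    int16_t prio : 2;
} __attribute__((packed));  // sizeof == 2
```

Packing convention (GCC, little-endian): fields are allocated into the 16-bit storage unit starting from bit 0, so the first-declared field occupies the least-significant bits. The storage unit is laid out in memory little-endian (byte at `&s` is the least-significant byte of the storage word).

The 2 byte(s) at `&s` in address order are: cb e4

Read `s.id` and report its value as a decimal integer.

[0]=0xcb [1]=0xe4 (little-endian) → word 0xe4cb
addr_hi [0+:1] = (word>>0) & 0x1 = 1
id [1+:5] = (word>>1) & 0x1f = 5  ←
ver [6+:5] = (word>>6) & 0x1f = 19
opcode [11+:3] = (word>>11) & 0x7 = 4
prio [14+:2] = (word>>14) & 0x3 = 3

5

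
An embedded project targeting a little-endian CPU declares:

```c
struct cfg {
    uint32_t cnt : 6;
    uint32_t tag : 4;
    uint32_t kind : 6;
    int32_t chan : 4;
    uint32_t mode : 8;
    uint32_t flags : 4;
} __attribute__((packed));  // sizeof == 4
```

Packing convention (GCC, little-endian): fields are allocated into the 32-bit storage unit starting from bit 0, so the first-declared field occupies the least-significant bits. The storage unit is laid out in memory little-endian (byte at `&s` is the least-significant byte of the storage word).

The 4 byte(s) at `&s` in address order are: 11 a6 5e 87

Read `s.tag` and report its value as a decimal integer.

[0]=0x11 [1]=0xa6 [2]=0x5e [3]=0x87 (little-endian) → word 0x875ea611
cnt [0+:6] = (word>>0) & 0x3f = 17
tag [6+:4] = (word>>6) & 0xf = 8  ←
kind [10+:6] = (word>>10) & 0x3f = 41
chan [16+:4] = (word>>16) & 0xf = 14
mode [20+:8] = (word>>20) & 0xff = 117
flags [28+:4] = (word>>28) & 0xf = 8

8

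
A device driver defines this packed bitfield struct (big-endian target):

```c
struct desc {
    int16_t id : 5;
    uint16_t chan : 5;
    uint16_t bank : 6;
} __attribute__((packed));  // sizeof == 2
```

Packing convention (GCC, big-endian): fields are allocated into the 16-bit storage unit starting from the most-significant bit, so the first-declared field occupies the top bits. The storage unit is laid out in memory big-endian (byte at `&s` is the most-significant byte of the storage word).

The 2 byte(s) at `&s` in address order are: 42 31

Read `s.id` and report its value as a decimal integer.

[0]=0x42 [1]=0x31 (big-endian) → word 0x4231
id:5 @ bit 11 → (0x4231>>11)&0x1f = 0x8  ←
chan:5 @ bit 6 → (0x4231>>6)&0x1f = 0x8
bank:6 @ bit 0 → (0x4231>>0)&0x3f = 0x31
id signed 5b, MSB=0: value = 8

8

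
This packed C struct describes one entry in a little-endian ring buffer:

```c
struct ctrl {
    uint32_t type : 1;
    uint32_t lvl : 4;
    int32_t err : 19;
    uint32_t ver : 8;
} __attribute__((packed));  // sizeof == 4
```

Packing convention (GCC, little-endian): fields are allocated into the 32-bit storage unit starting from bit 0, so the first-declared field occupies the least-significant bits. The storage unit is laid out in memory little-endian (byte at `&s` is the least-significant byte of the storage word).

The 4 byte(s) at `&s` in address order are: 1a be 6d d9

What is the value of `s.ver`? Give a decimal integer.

[0]=0x1a [1]=0xbe [2]=0x6d [3]=0xd9 (little-endian) → word 0xd96dbe1a
type:1 @ bit 0 → (0xd96dbe1a>>0)&0x1 = 0x0
lvl:4 @ bit 1 → (0xd96dbe1a>>1)&0xf = 0xd
err:19 @ bit 5 → (0xd96dbe1a>>5)&0x7ffff = 0x36df0
ver:8 @ bit 24 → (0xd96dbe1a>>24)&0xff = 0xd9  ←

217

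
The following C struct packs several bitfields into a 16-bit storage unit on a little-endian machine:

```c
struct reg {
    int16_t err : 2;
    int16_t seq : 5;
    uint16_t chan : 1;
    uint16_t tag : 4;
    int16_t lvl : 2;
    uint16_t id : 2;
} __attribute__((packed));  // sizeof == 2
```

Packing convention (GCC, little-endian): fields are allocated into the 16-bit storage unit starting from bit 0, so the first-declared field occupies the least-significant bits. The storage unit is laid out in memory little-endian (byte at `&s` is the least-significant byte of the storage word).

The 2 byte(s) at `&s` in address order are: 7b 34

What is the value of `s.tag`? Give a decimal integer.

4

[0]=0x7b [1]=0x34 (little-endian) → word 0x347b
err [0+:2] = (word>>0) & 0x3 = 3
seq [2+:5] = (word>>2) & 0x1f = 30
chan [7+:1] = (word>>7) & 0x1 = 0
tag [8+:4] = (word>>8) & 0xf = 4  ←
lvl [12+:2] = (word>>12) & 0x3 = 3
id [14+:2] = (word>>14) & 0x3 = 0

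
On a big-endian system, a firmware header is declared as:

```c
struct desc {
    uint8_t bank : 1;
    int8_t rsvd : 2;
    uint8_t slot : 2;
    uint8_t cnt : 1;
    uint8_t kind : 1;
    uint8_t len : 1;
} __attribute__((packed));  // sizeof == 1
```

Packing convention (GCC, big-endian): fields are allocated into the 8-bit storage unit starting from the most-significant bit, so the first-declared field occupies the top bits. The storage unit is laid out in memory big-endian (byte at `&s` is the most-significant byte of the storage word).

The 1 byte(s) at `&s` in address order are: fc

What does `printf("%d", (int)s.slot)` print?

[0]=0xfc (big-endian) → word 0xfc
bank:1 @ bit 7 → (0xfc>>7)&0x1 = 0x1
rsvd:2 @ bit 5 → (0xfc>>5)&0x3 = 0x3
slot:2 @ bit 3 → (0xfc>>3)&0x3 = 0x3  ←
cnt:1 @ bit 2 → (0xfc>>2)&0x1 = 0x1
kind:1 @ bit 1 → (0xfc>>1)&0x1 = 0x0
len:1 @ bit 0 → (0xfc>>0)&0x1 = 0x0

3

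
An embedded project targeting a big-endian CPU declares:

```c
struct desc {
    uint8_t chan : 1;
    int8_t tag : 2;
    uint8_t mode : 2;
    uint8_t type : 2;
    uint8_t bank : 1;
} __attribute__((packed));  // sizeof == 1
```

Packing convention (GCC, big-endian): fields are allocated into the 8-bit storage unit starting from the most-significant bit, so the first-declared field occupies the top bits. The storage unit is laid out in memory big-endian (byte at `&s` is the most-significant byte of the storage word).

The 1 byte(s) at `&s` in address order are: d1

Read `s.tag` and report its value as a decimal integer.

-2

[0]=0xd1 (big-endian) → word 0xd1
chan [7+:1] = (word>>7) & 0x1 = 1
tag [5+:2] = (word>>5) & 0x3 = 2  ←
mode [3+:2] = (word>>3) & 0x3 = 2
type [1+:2] = (word>>1) & 0x3 = 0
bank [0+:1] = (word>>0) & 0x1 = 1
tag signed 2b, MSB=1: 2 - 4 = -2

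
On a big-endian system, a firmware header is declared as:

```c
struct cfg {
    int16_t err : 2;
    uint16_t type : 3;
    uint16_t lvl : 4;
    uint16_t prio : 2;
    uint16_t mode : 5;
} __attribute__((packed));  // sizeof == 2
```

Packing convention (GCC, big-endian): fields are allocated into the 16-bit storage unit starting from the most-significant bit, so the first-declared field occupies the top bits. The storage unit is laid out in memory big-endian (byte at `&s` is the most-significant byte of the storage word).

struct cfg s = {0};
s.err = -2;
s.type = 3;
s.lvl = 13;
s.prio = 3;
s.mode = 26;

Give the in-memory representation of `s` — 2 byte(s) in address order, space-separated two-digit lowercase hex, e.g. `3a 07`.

err (2b) val=-2 bits=0x2 at bit 14: 0x8000
type (3b) val=3 bits=0x3 at bit 11: 0x9800
lvl (4b) val=13 bits=0xd at bit 7: 0x9e80
prio (2b) val=3 bits=0x3 at bit 5: 0x9ee0
mode (5b) val=26 bits=0x1a at bit 0: 0x9efa
word = 0x9efa → big-endian bytes:
  [0]=0x9e  [1]=0xfa

9e fa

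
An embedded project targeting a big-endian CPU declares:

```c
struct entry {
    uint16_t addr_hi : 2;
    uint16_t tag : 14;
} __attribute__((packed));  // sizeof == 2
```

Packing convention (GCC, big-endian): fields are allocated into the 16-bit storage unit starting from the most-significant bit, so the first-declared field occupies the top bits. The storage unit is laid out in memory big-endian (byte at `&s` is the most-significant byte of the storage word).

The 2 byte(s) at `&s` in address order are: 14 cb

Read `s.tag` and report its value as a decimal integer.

5323

[0]=0x14 [1]=0xcb (big-endian) → word 0x14cb
addr_hi [14+:2] = (word>>14) & 0x3 = 0
tag [0+:14] = (word>>0) & 0x3fff = 5323  ←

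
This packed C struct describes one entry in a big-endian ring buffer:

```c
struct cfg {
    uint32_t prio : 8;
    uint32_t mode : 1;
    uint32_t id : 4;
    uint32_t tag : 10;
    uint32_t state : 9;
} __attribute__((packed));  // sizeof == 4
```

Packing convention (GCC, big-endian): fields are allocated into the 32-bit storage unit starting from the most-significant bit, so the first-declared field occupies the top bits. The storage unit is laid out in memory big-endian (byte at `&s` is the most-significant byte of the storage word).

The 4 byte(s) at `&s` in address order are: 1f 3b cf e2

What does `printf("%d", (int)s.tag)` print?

[0]=0x1f [1]=0x3b [2]=0xcf [3]=0xe2 (big-endian) → word 0x1f3bcfe2
prio:8 @ bit 24 → (0x1f3bcfe2>>24)&0xff = 0x1f
mode:1 @ bit 23 → (0x1f3bcfe2>>23)&0x1 = 0x0
id:4 @ bit 19 → (0x1f3bcfe2>>19)&0xf = 0x7
tag:10 @ bit 9 → (0x1f3bcfe2>>9)&0x3ff = 0x1e7  ←
state:9 @ bit 0 → (0x1f3bcfe2>>0)&0x1ff = 0x1e2

487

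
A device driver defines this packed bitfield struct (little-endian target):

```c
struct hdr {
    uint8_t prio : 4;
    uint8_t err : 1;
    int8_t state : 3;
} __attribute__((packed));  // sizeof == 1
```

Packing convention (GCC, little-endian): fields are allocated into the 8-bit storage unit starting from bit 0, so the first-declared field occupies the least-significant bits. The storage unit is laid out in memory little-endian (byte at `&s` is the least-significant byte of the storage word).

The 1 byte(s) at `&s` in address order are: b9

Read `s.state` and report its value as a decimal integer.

[0]=0xb9 (little-endian) → word 0xb9
prio:4 @ bit 0 → (0xb9>>0)&0xf = 0x9
err:1 @ bit 4 → (0xb9>>4)&0x1 = 0x1
state:3 @ bit 5 → (0xb9>>5)&0x7 = 0x5  ←
state signed 3b, MSB=1: 5 - 8 = -3

-3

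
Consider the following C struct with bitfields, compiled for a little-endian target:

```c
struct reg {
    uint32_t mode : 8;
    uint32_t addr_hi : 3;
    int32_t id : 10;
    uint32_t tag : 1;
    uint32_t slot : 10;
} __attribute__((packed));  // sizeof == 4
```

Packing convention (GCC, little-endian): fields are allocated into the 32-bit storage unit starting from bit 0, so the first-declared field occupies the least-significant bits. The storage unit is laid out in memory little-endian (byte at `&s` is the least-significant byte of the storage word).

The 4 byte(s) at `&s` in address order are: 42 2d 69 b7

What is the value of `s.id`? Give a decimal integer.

[0]=0x42 [1]=0x2d [2]=0x69 [3]=0xb7 (little-endian) → word 0xb7692d42
mode [0+:8] = (word>>0) & 0xff = 66
addr_hi [8+:3] = (word>>8) & 0x7 = 5
id [11+:10] = (word>>11) & 0x3ff = 293  ←
tag [21+:1] = (word>>21) & 0x1 = 1
slot [22+:10] = (word>>22) & 0x3ff = 733
id signed 10b, MSB=0: value = 293

293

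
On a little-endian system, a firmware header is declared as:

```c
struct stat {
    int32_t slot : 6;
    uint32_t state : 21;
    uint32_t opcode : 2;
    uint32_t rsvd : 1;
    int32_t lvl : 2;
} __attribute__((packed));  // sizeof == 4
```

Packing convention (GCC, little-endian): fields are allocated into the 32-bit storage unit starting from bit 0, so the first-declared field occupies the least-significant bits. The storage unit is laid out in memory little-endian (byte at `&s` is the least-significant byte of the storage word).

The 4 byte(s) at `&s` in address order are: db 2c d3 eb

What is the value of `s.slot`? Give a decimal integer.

27

[0]=0xdb [1]=0x2c [2]=0xd3 [3]=0xeb (little-endian) → word 0xebd32cdb
slot:6 @ bit 0 → (0xebd32cdb>>0)&0x3f = 0x1b  ←
state:21 @ bit 6 → (0xebd32cdb>>6)&0x1fffff = 0xf4cb3
opcode:2 @ bit 27 → (0xebd32cdb>>27)&0x3 = 0x1
rsvd:1 @ bit 29 → (0xebd32cdb>>29)&0x1 = 0x1
lvl:2 @ bit 30 → (0xebd32cdb>>30)&0x3 = 0x3
slot signed 6b, MSB=0: value = 27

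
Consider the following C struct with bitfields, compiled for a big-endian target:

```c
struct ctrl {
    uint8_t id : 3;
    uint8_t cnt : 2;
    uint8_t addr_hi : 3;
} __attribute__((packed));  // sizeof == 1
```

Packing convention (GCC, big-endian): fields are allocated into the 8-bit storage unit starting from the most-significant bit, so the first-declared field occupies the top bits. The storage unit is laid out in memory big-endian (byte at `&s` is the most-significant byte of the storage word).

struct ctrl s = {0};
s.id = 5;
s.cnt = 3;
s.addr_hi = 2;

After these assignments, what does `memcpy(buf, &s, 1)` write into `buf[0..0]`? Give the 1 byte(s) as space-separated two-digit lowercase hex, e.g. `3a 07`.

id:3 = 5 → 0x5 << 5 → word 0xa0
cnt:2 = 3 → 0x3 << 3 → word 0xb8
addr_hi:3 = 2 → 0x2 << 0 → word 0xba
word = 0xba → big-endian bytes:
  [0]=0xba

ba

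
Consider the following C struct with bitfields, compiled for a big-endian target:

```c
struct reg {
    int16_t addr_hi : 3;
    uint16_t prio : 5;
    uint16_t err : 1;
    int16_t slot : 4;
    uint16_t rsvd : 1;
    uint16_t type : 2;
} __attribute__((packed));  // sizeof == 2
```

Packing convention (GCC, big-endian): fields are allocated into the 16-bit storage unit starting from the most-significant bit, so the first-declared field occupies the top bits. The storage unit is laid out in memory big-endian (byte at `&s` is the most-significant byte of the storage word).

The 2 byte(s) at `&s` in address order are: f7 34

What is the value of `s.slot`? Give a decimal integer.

[0]=0xf7 [1]=0x34 (big-endian) → word 0xf734
addr_hi [13+:3] = (word>>13) & 0x7 = 7
prio [8+:5] = (word>>8) & 0x1f = 23
err [7+:1] = (word>>7) & 0x1 = 0
slot [3+:4] = (word>>3) & 0xf = 6  ←
rsvd [2+:1] = (word>>2) & 0x1 = 1
type [0+:2] = (word>>0) & 0x3 = 0
slot signed 4b, MSB=0: value = 6

6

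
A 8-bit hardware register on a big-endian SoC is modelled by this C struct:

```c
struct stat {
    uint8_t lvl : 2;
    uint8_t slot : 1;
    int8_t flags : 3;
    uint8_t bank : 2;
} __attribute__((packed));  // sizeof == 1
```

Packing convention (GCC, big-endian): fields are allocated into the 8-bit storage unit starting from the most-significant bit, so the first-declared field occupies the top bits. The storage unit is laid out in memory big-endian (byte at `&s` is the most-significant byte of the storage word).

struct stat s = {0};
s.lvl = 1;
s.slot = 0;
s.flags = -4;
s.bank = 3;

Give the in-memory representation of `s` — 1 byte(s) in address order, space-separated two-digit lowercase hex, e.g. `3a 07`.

53

lvl (2b) val=1 bits=0x1 at bit 6: 0x40
slot (1b) val=0 bits=0x0 at bit 5: 0x40
flags (3b) val=-4 bits=0x4 at bit 2: 0x50
bank (2b) val=3 bits=0x3 at bit 0: 0x53
word = 0x53 → big-endian bytes:
  [0]=0x53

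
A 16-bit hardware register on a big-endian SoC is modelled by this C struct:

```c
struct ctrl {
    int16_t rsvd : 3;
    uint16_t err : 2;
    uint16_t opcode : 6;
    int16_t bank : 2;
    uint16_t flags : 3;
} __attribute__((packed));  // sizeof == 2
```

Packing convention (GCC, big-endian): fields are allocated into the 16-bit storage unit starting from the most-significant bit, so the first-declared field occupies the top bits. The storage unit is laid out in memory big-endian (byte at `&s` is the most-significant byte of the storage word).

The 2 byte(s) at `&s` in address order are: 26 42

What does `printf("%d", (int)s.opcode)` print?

[0]=0x26 [1]=0x42 (big-endian) → word 0x2642
rsvd [13+:3] = (word>>13) & 0x7 = 1
err [11+:2] = (word>>11) & 0x3 = 0
opcode [5+:6] = (word>>5) & 0x3f = 50  ←
bank [3+:2] = (word>>3) & 0x3 = 0
flags [0+:3] = (word>>0) & 0x7 = 2

50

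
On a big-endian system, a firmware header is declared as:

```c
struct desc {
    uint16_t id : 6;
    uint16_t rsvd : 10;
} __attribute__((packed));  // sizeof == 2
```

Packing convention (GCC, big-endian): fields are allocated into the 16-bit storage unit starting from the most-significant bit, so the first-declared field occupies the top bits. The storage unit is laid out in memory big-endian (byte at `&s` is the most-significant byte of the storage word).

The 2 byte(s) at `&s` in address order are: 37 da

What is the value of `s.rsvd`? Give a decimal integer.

986

[0]=0x37 [1]=0xda (big-endian) → word 0x37da
id:6 @ bit 10 → (0x37da>>10)&0x3f = 0xd
rsvd:10 @ bit 0 → (0x37da>>0)&0x3ff = 0x3da  ←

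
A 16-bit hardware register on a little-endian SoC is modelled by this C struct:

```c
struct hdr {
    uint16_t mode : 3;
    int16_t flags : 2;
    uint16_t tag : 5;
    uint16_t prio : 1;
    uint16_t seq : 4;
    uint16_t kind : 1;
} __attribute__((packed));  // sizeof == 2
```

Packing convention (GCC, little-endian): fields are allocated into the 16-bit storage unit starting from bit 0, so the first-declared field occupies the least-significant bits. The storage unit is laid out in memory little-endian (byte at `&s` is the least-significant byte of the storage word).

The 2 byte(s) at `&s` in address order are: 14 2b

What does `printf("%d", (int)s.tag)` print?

24

[0]=0x14 [1]=0x2b (little-endian) → word 0x2b14
mode:3 @ bit 0 → (0x2b14>>0)&0x7 = 0x4
flags:2 @ bit 3 → (0x2b14>>3)&0x3 = 0x2
tag:5 @ bit 5 → (0x2b14>>5)&0x1f = 0x18  ←
prio:1 @ bit 10 → (0x2b14>>10)&0x1 = 0x0
seq:4 @ bit 11 → (0x2b14>>11)&0xf = 0x5
kind:1 @ bit 15 → (0x2b14>>15)&0x1 = 0x0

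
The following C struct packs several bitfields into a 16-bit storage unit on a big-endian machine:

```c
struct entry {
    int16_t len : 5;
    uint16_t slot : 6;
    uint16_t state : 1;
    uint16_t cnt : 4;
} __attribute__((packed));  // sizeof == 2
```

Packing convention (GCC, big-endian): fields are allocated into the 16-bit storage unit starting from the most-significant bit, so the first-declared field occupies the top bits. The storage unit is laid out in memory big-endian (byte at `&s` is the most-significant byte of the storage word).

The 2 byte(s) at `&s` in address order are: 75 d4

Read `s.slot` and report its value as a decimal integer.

[0]=0x75 [1]=0xd4 (big-endian) → word 0x75d4
len [11+:5] = (word>>11) & 0x1f = 14
slot [5+:6] = (word>>5) & 0x3f = 46  ←
state [4+:1] = (word>>4) & 0x1 = 1
cnt [0+:4] = (word>>0) & 0xf = 4

46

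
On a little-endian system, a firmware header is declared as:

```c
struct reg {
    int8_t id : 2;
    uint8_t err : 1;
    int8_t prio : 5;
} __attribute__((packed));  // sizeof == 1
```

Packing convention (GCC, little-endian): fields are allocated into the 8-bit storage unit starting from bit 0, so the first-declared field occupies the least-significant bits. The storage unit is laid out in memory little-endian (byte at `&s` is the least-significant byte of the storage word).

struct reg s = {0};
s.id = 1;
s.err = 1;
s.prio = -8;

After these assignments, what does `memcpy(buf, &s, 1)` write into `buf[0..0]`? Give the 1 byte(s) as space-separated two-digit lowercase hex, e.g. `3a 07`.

c5

id (2b) val=1 bits=0x1 at bit 0: 0x01
err (1b) val=1 bits=0x1 at bit 2: 0x05
prio (5b) val=-8 bits=0x18 at bit 3: 0xc5
word = 0xc5 → little-endian bytes:
  [0]=0xc5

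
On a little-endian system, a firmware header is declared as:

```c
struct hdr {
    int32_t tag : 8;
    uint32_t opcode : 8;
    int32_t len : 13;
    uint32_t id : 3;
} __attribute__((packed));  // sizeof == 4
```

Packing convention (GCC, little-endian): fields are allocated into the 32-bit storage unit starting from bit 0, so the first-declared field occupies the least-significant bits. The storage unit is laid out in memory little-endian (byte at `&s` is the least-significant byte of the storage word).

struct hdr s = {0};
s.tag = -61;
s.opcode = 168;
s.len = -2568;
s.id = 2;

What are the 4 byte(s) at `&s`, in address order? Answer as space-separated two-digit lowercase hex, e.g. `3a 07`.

c3 a8 f8 55

[0+:8] tag=-61 & 0xff = 0xc3; word=0x000000c3
[8+:8] opcode=168 & 0xff = 0xa8; word=0x0000a8c3
[16+:13] len=-2568 & 0x1fff = 0x15f8; word=0x15f8a8c3
[29+:3] id=2 & 0x7 = 0x2; word=0x55f8a8c3
word = 0x55f8a8c3 → little-endian bytes:
  [0]=0xc3  [1]=0xa8  [2]=0xf8  [3]=0x55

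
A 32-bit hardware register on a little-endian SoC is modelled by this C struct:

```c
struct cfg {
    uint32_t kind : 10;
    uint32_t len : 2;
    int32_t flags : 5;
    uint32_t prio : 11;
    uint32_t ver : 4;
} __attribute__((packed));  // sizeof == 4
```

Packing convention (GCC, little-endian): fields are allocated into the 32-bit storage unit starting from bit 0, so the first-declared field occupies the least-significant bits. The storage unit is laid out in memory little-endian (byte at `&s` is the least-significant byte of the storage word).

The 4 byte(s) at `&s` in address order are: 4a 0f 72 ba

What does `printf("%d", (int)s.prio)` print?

[0]=0x4a [1]=0x0f [2]=0x72 [3]=0xba (little-endian) → word 0xba720f4a
kind [0+:10] = (word>>0) & 0x3ff = 842
len [10+:2] = (word>>10) & 0x3 = 3
flags [12+:5] = (word>>12) & 0x1f = 0
prio [17+:11] = (word>>17) & 0x7ff = 1337  ←
ver [28+:4] = (word>>28) & 0xf = 11

1337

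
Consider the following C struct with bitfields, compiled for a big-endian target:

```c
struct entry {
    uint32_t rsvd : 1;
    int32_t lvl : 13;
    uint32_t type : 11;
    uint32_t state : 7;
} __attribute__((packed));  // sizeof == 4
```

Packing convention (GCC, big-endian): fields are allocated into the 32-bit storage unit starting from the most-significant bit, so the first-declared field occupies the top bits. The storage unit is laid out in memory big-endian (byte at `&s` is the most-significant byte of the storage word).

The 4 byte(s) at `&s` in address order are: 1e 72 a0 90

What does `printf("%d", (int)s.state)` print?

16

[0]=0x1e [1]=0x72 [2]=0xa0 [3]=0x90 (big-endian) → word 0x1e72a090
rsvd:1 @ bit 31 → (0x1e72a090>>31)&0x1 = 0x0
lvl:13 @ bit 18 → (0x1e72a090>>18)&0x1fff = 0x79c
type:11 @ bit 7 → (0x1e72a090>>7)&0x7ff = 0x541
state:7 @ bit 0 → (0x1e72a090>>0)&0x7f = 0x10  ←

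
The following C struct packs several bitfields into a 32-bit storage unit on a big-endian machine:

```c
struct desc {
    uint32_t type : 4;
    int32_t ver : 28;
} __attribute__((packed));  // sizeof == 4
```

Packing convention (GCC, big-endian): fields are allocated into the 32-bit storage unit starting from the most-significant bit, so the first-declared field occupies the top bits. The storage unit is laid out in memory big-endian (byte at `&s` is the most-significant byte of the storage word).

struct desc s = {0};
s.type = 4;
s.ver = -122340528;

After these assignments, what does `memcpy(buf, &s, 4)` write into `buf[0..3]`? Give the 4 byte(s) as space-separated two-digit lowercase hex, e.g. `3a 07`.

48 b5 3b 50

type (4b) val=4 bits=0x4 at bit 28: 0x40000000
ver (28b) val=-122340528 bits=0x8b53b50 at bit 0: 0x48b53b50
word = 0x48b53b50 → big-endian bytes:
  [0]=0x48  [1]=0xb5  [2]=0x3b  [3]=0x50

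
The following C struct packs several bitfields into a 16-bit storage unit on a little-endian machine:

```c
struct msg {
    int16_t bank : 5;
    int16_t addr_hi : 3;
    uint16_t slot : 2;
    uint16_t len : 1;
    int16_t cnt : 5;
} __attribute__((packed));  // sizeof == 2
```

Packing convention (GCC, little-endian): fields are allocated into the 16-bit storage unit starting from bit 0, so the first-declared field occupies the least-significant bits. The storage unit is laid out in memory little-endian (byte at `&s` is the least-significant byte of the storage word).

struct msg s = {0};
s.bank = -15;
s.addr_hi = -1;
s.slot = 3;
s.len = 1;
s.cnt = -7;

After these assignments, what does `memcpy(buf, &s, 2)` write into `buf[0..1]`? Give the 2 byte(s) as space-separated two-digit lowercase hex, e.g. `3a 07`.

bank:5 = -15 → 0x11 << 0 → word 0x0011
addr_hi:3 = -1 → 0x7 << 5 → word 0x00f1
slot:2 = 3 → 0x3 << 8 → word 0x03f1
len:1 = 1 → 0x1 << 10 → word 0x07f1
cnt:5 = -7 → 0x19 << 11 → word 0xcff1
word = 0xcff1 → little-endian bytes:
  [0]=0xf1  [1]=0xcf

f1 cf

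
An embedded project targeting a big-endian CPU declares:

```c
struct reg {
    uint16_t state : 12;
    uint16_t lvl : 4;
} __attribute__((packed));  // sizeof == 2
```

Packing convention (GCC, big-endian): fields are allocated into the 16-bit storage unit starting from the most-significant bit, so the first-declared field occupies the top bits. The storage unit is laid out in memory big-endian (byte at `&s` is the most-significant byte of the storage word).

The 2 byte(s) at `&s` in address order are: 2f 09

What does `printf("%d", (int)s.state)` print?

752

[0]=0x2f [1]=0x09 (big-endian) → word 0x2f09
state:12 @ bit 4 → (0x2f09>>4)&0xfff = 0x2f0  ←
lvl:4 @ bit 0 → (0x2f09>>0)&0xf = 0x9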